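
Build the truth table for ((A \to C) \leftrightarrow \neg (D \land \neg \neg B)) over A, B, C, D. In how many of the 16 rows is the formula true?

10

A  B  C  D  |  φ
F  F  F  F  |  T
F  F  F  T  |  T
F  F  T  F  |  T
F  F  T  T  |  T
F  T  F  F  |  T
F  T  F  T  |  F
F  T  T  F  |  T
F  T  T  T  |  F
T  F  F  F  |  F
T  F  F  T  |  F
T  F  T  F  |  T
T  F  T  T  |  T
T  T  F  F  |  F
T  T  F  T  |  T
T  T  T  F  |  T
T  T  T  T  |  F
The formula is true on 10 of the 16 rows.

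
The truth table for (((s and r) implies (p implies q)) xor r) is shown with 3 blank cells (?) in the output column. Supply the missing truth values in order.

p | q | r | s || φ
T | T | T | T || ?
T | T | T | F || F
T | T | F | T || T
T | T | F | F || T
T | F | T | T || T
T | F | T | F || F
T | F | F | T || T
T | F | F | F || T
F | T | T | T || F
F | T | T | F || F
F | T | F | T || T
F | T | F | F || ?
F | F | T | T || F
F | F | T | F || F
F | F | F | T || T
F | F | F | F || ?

Row p=T, q=T, r=T, s=T: ((s and r) implies (p implies q)) = T, so the formula = F.
Row p=F, q=T, r=F, s=F: ((s and r) implies (p implies q)) = T, so the formula = T.
Row p=F, q=F, r=F, s=F: ((s and r) implies (p implies q)) = T, so the formula = T.

F, T, T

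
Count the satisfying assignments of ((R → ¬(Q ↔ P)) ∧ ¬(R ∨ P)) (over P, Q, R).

P  Q  R  |  ((R → ¬(Q ↔ P)) ∧ ¬(R ∨ P))
1  1  1  |               0             
1  1  0  |               0             
1  0  1  |               0             
1  0  0  |               0             
0  1  1  |               0             
0  1  0  |               1             
0  0  1  |               0             
0  0  0  |               1             
The formula is true on 2 of the 8 rows.

2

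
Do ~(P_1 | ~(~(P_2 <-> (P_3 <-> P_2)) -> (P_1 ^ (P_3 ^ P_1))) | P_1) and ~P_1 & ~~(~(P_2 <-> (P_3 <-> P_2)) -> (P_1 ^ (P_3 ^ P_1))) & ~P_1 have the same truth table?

equivalent

P_1 | P_2 | P_3 || φ | ψ
 T  |  T  |  T  || F | F
 T  |  T  |  F  || F | F
 T  |  F  |  T  || F | F
 T  |  F  |  F  || F | F
 F  |  T  |  T  || T | T
 F  |  T  |  F  || F | F
 F  |  F  |  T  || T | T
 F  |  F  |  F  || F | F
The columns for φ and ψ agree on every row, so they are logically equivalent.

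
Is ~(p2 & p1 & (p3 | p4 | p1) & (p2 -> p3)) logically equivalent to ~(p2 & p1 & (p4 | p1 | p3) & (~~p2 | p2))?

not equivalent

p1 | p2 | p3 | p4 | φ | ψ
-- | -- | -- | -- | - | -
1  | 1  | 1  | 1  | 0 | 0
1  | 1  | 1  | 0  | 0 | 0
1  | 1  | 0  | 1  | 1 | 0
1  | 1  | 0  | 0  | 1 | 0
1  | 0  | 1  | 1  | 1 | 1
1  | 0  | 1  | 0  | 1 | 1
1  | 0  | 0  | 1  | 1 | 1
1  | 0  | 0  | 0  | 1 | 1
0  | 1  | 1  | 1  | 1 | 1
0  | 1  | 1  | 0  | 1 | 1
0  | 1  | 0  | 1  | 1 | 1
0  | 1  | 0  | 0  | 1 | 1
0  | 0  | 1  | 1  | 1 | 1
0  | 0  | 1  | 0  | 1 | 1
0  | 0  | 0  | 1  | 1 | 1
0  | 0  | 0  | 0  | 1 | 1
The columns differ at p1=1, p2=1, p3=0, p4=1 (φ=1, ψ=0), so they are not equivalent.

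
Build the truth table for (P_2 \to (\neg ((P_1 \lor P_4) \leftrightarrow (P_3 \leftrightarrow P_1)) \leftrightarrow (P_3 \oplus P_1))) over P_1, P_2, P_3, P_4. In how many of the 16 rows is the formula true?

14

P_1 | P_2 | P_3 | P_4 || φ
 F  |  F  |  F  |  F  || T
 F  |  F  |  F  |  T  || T
 F  |  F  |  T  |  F  || T
 F  |  F  |  T  |  T  || T
 F  |  T  |  F  |  F  || F
 F  |  T  |  F  |  T  || T
 F  |  T  |  T  |  F  || F
 F  |  T  |  T  |  T  || T
 T  |  F  |  F  |  F  || T
 T  |  F  |  F  |  T  || T
 T  |  F  |  T  |  F  || T
 T  |  F  |  T  |  T  || T
 T  |  T  |  F  |  F  || T
 T  |  T  |  F  |  T  || T
 T  |  T  |  T  |  F  || T
 T  |  T  |  T  |  T  || T
The formula is true on 14 of the 16 rows.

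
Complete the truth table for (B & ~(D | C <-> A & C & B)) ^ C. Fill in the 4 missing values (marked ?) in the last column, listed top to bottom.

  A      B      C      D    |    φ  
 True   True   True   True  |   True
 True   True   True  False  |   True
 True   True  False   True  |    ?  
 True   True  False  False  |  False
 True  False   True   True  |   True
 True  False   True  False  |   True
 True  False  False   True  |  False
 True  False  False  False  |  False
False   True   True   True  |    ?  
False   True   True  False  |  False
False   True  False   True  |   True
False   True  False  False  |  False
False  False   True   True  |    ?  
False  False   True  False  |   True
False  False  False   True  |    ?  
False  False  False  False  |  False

True, False, True, False

Row A=True, B=True, C=False, D=True: (B & ~(D | C <-> A & C & B)) = True, so the formula = True.
Row A=False, B=True, C=True, D=True: (B & ~(D | C <-> A & C & B)) = True, so the formula = False.
Row A=False, B=False, C=True, D=True: (B & ~(D | C <-> A & C & B)) = False, so the formula = True.
Row A=False, B=False, C=False, D=True: (B & ~(D | C <-> A & C & B)) = False, so the formula = False.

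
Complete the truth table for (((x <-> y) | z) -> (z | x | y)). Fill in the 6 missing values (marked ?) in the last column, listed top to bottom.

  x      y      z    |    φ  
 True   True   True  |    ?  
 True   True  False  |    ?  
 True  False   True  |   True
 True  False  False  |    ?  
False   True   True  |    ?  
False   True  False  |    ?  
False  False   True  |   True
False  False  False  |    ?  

True, True, True, True, True, False

Row x=True, y=True, z=True: ((x <-> y) | z) = True, (z | x | y) = True, so the formula = True.
Row x=True, y=True, z=False: ((x <-> y) | z) = True, (z | x | y) = True, so the formula = True.
Row x=True, y=False, z=False: ((x <-> y) | z) = False, (z | x | y) = True, so the formula = True.
Row x=False, y=True, z=True: ((x <-> y) | z) = True, (z | x | y) = True, so the formula = True.
Row x=False, y=True, z=False: ((x <-> y) | z) = False, (z | x | y) = True, so the formula = True.
Row x=False, y=False, z=False: ((x <-> y) | z) = True, (z | x | y) = False, so the formula = False.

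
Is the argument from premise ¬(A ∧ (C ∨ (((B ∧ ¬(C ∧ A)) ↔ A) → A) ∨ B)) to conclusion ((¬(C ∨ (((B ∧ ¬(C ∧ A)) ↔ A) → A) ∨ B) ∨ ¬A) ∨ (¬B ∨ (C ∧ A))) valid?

yes

A | B | C || φ | ψ
T | T | T || F | T
T | T | F || F | F
T | F | T || F | T
T | F | F || F | T
F | T | T || T | T
F | T | F || T | T
F | F | T || T | T
F | F | F || T | T
In every row where φ is true, ψ is also true, so φ ⊨ ψ.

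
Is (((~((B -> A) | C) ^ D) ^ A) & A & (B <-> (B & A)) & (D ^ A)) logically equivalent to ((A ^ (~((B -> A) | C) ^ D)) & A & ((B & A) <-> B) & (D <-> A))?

A  B  C  D  |  φ  ψ
0  0  0  0  |  0  0
0  0  0  1  |  0  0
0  0  1  0  |  0  0
0  0  1  1  |  0  0
0  1  0  0  |  0  0
0  1  0  1  |  0  0
0  1  1  0  |  0  0
0  1  1  1  |  0  0
1  0  0  0  |  1  0
1  0  0  1  |  0  0
1  0  1  0  |  1  0
1  0  1  1  |  0  0
1  1  0  0  |  1  0
1  1  0  1  |  0  0
1  1  1  0  |  1  0
1  1  1  1  |  0  0
The columns differ at A=1, B=0, C=0, D=0 (φ=1, ψ=0), so they are not equivalent.

not equivalent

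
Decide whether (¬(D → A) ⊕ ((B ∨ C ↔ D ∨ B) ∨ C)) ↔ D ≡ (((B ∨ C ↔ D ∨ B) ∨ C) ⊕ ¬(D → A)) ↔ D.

A  B  C  D  |  φ  ψ
1  1  1  1  |  1  1
1  1  1  0  |  0  0
1  1  0  1  |  1  1
1  1  0  0  |  0  0
1  0  1  1  |  1  1
1  0  1  0  |  0  0
1  0  0  1  |  0  0
1  0  0  0  |  0  0
0  1  1  1  |  0  0
0  1  1  0  |  0  0
0  1  0  1  |  0  0
0  1  0  0  |  0  0
0  0  1  1  |  0  0
0  0  1  0  |  0  0
0  0  0  1  |  1  1
0  0  0  0  |  0  0
The columns for φ and ψ agree on every row, so they are logically equivalent.

equivalent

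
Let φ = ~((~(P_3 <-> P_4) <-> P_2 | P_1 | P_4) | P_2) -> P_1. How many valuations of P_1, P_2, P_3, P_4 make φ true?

14

P_1  P_2  P_3  P_4     (P_3 <-> P_4)  ~(P_3 <-> P_4)  (P_2 | P_1 | P_4)  φ
 T    T    T    T            T              F                 T          T
 T    T    T    F            F              T                 T          T
 T    T    F    T            F              T                 T          T
 T    T    F    F            T              F                 T          T
 T    F    T    T            T              F                 T          T
 T    F    T    F            F              T                 T          T
 T    F    F    T            F              T                 T          T
 T    F    F    F            T              F                 T          T
 F    T    T    T            T              F                 T          T
 F    T    T    F            F              T                 T          T
 F    T    F    T            F              T                 T          T
 F    T    F    F            T              F                 T          T
 F    F    T    T            T              F                 T          F
 F    F    T    F            F              T                 F          F
 F    F    F    T            F              T                 T          T
 F    F    F    F            T              F                 F          T
The formula is true on 14 of the 16 rows.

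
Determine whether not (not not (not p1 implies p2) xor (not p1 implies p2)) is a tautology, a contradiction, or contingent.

tautology

  p1     p2   |  not p1  (not p1 implies p2)  not (not p1 implies p2)  not not (not p1 implies p2)    φ  
 True   True  |  False           True                  False                       True              True
 True  False  |  False           True                  False                       True              True
False   True  |   True           True                  False                       True              True
False  False  |   True          False                   True                      False              True
Every row is True, so the formula is a tautology.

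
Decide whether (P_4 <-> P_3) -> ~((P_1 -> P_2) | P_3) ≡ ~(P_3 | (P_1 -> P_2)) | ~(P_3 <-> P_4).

equivalent

P_1 | P_2 | P_3 | P_4 || φ | ψ
 0  |  0  |  0  |  0  || 0 | 0
 0  |  0  |  0  |  1  || 1 | 1
 0  |  0  |  1  |  0  || 1 | 1
 0  |  0  |  1  |  1  || 0 | 0
 0  |  1  |  0  |  0  || 0 | 0
 0  |  1  |  0  |  1  || 1 | 1
 0  |  1  |  1  |  0  || 1 | 1
 0  |  1  |  1  |  1  || 0 | 0
 1  |  0  |  0  |  0  || 1 | 1
 1  |  0  |  0  |  1  || 1 | 1
 1  |  0  |  1  |  0  || 1 | 1
 1  |  0  |  1  |  1  || 0 | 0
 1  |  1  |  0  |  0  || 0 | 0
 1  |  1  |  0  |  1  || 1 | 1
 1  |  1  |  1  |  0  || 1 | 1
 1  |  1  |  1  |  1  || 0 | 0
The columns for φ and ψ agree on every row, so they are logically equivalent.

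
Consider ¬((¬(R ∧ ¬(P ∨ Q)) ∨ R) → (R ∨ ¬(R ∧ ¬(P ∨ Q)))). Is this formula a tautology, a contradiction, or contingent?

contradiction

P | Q | R | (P ∨ Q) | ¬(P ∨ Q) | (R ∧ ¬(P ∨ Q)) | ¬(R ∧ ¬(P ∨ Q)) | (¬(R ∧ ¬(P ∨ Q)) ∨ R) | (R ∨ ¬(R ∧ ¬(P ∨ Q))) | φ
- | - | - | ------- | -------- | -------------- | --------------- | --------------------- | --------------------- | -
F | F | F |    F    |    T     |       F        |        T        |           T           |           T           | F
F | F | T |    F    |    T     |       T        |        F        |           T           |           T           | F
F | T | F |    T    |    F     |       F        |        T        |           T           |           T           | F
F | T | T |    T    |    F     |       F        |        T        |           T           |           T           | F
T | F | F |    T    |    F     |       F        |        T        |           T           |           T           | F
T | F | T |    T    |    F     |       F        |        T        |           T           |           T           | F
T | T | F |    T    |    F     |       F        |        T        |           T           |           T           | F
T | T | T |    T    |    F     |       F        |        T        |           T           |           T           | F
Every row is F, so the formula is a contradiction.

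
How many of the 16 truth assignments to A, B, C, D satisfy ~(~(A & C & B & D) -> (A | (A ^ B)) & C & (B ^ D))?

A  B  C  D  |  φ
1  1  1  1  |  0
1  1  1  0  |  0
1  1  0  1  |  1
1  1  0  0  |  1
1  0  1  1  |  0
1  0  1  0  |  1
1  0  0  1  |  1
1  0  0  0  |  1
0  1  1  1  |  1
0  1  1  0  |  0
0  1  0  1  |  1
0  1  0  0  |  1
0  0  1  1  |  1
0  0  1  0  |  1
0  0  0  1  |  1
0  0  0  0  |  1
The formula is true on 12 of the 16 rows.

12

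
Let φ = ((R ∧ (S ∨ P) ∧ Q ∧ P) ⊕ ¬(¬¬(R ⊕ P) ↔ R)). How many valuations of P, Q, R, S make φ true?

P | Q | R | S | (S ∨ P) | (R ∧ (S ∨ P) ∧ Q ∧ P) | (R ⊕ P) | ¬(R ⊕ P) | ¬¬(R ⊕ P) | (¬¬(R ⊕ P) ↔ R) | ¬(¬¬(R ⊕ P) ↔ R) | φ
- | - | - | - | ------- | --------------------- | ------- | -------- | --------- | --------------- | ---------------- | -
F | F | F | F |    F    |           F           |    F    |    T     |     F     |        T        |        F         | F
F | F | F | T |    T    |           F           |    F    |    T     |     F     |        T        |        F         | F
F | F | T | F |    F    |           F           |    T    |    F     |     T     |        T        |        F         | F
F | F | T | T |    T    |           F           |    T    |    F     |     T     |        T        |        F         | F
F | T | F | F |    F    |           F           |    F    |    T     |     F     |        T        |        F         | F
F | T | F | T |    T    |           F           |    F    |    T     |     F     |        T        |        F         | F
F | T | T | F |    F    |           F           |    T    |    F     |     T     |        T        |        F         | F
F | T | T | T |    T    |           F           |    T    |    F     |     T     |        T        |        F         | F
T | F | F | F |    T    |           F           |    T    |    F     |     T     |        F        |        T         | T
T | F | F | T |    T    |           F           |    T    |    F     |     T     |        F        |        T         | T
T | F | T | F |    T    |           F           |    F    |    T     |     F     |        F        |        T         | T
T | F | T | T |    T    |           F           |    F    |    T     |     F     |        F        |        T         | T
T | T | F | F |    T    |           F           |    T    |    F     |     T     |        F        |        T         | T
T | T | F | T |    T    |           F           |    T    |    F     |     T     |        F        |        T         | T
T | T | T | F |    T    |           T           |    F    |    T     |     F     |        F        |        T         | F
T | T | T | T |    T    |           T           |    F    |    T     |     F     |        F        |        T         | F
The formula is true on 6 of the 16 rows.

6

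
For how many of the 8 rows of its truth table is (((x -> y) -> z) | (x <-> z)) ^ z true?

  x   |   y   |   z   | (x -> y) | ((x -> y) -> z) | (x <-> z) |   φ  
----- | ----- | ----- | -------- | --------------- | --------- | -----
 True |  True |  True |   True   |       True      |    True   | False
 True |  True | False |   True   |      False      |   False   | False
 True | False |  True |  False   |       True      |    True   | False
 True | False | False |  False   |       True      |   False   |  True
False |  True |  True |   True   |       True      |   False   | False
False |  True | False |   True   |      False      |    True   |  True
False | False |  True |   True   |       True      |   False   | False
False | False | False |   True   |      False      |    True   |  True
The formula is true on 3 of the 8 rows.

3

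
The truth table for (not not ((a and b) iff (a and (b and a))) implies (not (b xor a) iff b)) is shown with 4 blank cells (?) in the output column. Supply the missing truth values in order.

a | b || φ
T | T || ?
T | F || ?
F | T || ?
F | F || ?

T, T, F, F

Row a=T, b=T: not not ((a and b) iff (a and (b and a))) = T, (not (b xor a) iff b) = T, so the formula = T.
Row a=T, b=F: not not ((a and b) iff (a and (b and a))) = T, (not (b xor a) iff b) = T, so the formula = T.
Row a=F, b=T: not not ((a and b) iff (a and (b and a))) = T, (not (b xor a) iff b) = F, so the formula = F.
Row a=F, b=F: not not ((a and b) iff (a and (b and a))) = T, (not (b xor a) iff b) = F, so the formula = F.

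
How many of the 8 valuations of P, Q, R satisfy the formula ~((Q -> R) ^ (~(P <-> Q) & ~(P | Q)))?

2

P | Q | R || φ
T | T | T || F
T | T | F || T
T | F | T || F
T | F | F || F
F | T | T || F
F | T | F || T
F | F | T || F
F | F | F || F
The formula is true on 2 of the 8 rows.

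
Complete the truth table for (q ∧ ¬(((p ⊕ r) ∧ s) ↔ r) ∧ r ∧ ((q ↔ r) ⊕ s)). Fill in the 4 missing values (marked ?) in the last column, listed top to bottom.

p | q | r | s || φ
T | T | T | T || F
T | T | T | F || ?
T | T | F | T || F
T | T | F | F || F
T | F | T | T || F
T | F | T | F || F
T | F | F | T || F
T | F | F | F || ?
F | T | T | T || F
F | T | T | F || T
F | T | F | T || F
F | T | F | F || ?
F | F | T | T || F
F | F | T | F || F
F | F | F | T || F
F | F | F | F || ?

Row p=T, q=T, r=T, s=F: ¬(((p ⊕ r) ∧ s) ↔ r) = T, ((q ↔ r) ⊕ s) = T, so the formula = T.
Row p=T, q=F, r=F, s=F: ¬(((p ⊕ r) ∧ s) ↔ r) = F, ((q ↔ r) ⊕ s) = T, so the formula = F.
Row p=F, q=T, r=F, s=F: ¬(((p ⊕ r) ∧ s) ↔ r) = F, ((q ↔ r) ⊕ s) = F, so the formula = F.
Row p=F, q=F, r=F, s=F: ¬(((p ⊕ r) ∧ s) ↔ r) = F, ((q ↔ r) ⊕ s) = T, so the formula = F.

T, F, F, F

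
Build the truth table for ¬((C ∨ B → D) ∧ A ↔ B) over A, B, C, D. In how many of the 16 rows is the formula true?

A  B  C  D  |  (C ∨ B)  ((C ∨ B) → D)  (((C ∨ B) → D) ∧ A)  ((((C ∨ B) → D) ∧ A) ↔ B)  ¬((((C ∨ B) → D) ∧ A) ↔ B)
1  1  1  1  |     1           1                 1                       1                          0             
1  1  1  0  |     1           0                 0                       0                          1             
1  1  0  1  |     1           1                 1                       1                          0             
1  1  0  0  |     1           0                 0                       0                          1             
1  0  1  1  |     1           1                 1                       0                          1             
1  0  1  0  |     1           0                 0                       1                          0             
1  0  0  1  |     0           1                 1                       0                          1             
1  0  0  0  |     0           1                 1                       0                          1             
0  1  1  1  |     1           1                 0                       0                          1             
0  1  1  0  |     1           0                 0                       0                          1             
0  1  0  1  |     1           1                 0                       0                          1             
0  1  0  0  |     1           0                 0                       0                          1             
0  0  1  1  |     1           1                 0                       1                          0             
0  0  1  0  |     1           0                 0                       1                          0             
0  0  0  1  |     0           1                 0                       1                          0             
0  0  0  0  |     0           1                 0                       1                          0             
The formula is true on 9 of the 16 rows.

9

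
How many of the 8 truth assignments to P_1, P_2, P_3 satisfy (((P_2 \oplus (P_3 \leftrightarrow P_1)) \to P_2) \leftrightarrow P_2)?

P_1  P_2  P_3  |  φ
 T    T    T   |  T
 T    T    F   |  T
 T    F    T   |  T
 T    F    F   |  F
 F    T    T   |  T
 F    T    F   |  T
 F    F    T   |  F
 F    F    F   |  T
The formula is true on 6 of the 8 rows.

6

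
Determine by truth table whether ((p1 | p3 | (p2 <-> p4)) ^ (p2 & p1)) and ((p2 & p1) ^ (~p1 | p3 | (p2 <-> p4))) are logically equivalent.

not equivalent

p1  p2  p3  p4  |  φ  ψ
1   1   1   1   |  0  0
1   1   1   0   |  0  0
1   1   0   1   |  0  0
1   1   0   0   |  0  1
1   0   1   1   |  1  1
1   0   1   0   |  1  1
1   0   0   1   |  1  0
1   0   0   0   |  1  1
0   1   1   1   |  1  1
0   1   1   0   |  1  1
0   1   0   1   |  1  1
0   1   0   0   |  0  1
0   0   1   1   |  1  1
0   0   1   0   |  1  1
0   0   0   1   |  0  1
0   0   0   0   |  1  1
The columns differ at p1=1, p2=1, p3=0, p4=0 (φ=0, ψ=1), so they are not equivalent.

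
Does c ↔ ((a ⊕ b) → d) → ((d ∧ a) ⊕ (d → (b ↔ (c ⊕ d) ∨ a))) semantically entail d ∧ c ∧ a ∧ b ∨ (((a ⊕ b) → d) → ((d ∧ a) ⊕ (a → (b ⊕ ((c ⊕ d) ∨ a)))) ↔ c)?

a | b | c | d || φ | ψ
T | T | T | T || F | T
T | T | T | F || T | F
T | T | F | T || T | F
T | T | F | F || F | T
T | F | T | T || T | F
T | F | T | F || T | T
T | F | F | T || F | T
T | F | F | F || F | F
F | T | T | T || F | T
F | T | T | F || T | T
F | T | F | T || F | F
F | T | F | F || F | F
F | F | T | T || T | T
F | F | T | F || T | T
F | F | F | T || T | F
F | F | F | F || F | F
At a=T, b=T, c=T, d=F we have φ true but ψ false, so φ does not entail ψ.

no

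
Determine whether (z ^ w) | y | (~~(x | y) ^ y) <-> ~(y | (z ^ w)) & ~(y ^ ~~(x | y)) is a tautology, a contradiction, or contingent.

contradiction

x  y  z  w     (z ^ w)  ((z ^ w) | y)  (x | y)  ~(x | y)  ~~(x | y)  (~~(x | y) ^ y)  (y | (z ^ w))  ~(y | (z ^ w))  (y ^ ~~(x | y))  ~(y ^ ~~(x | y))  φ
T  T  T  T        F           T           T        F          T             F               T              F                F                T          F
T  T  T  F        T           T           T        F          T             F               T              F                F                T          F
T  T  F  T        T           T           T        F          T             F               T              F                F                T          F
T  T  F  F        F           T           T        F          T             F               T              F                F                T          F
T  F  T  T        F           F           T        F          T             T               F              T                T                F          F
T  F  T  F        T           T           T        F          T             T               T              F                T                F          F
T  F  F  T        T           T           T        F          T             T               T              F                T                F          F
T  F  F  F        F           F           T        F          T             T               F              T                T                F          F
F  T  T  T        F           T           T        F          T             F               T              F                F                T          F
F  T  T  F        T           T           T        F          T             F               T              F                F                T          F
F  T  F  T        T           T           T        F          T             F               T              F                F                T          F
F  T  F  F        F           T           T        F          T             F               T              F                F                T          F
F  F  T  T        F           F           F        T          F             F               F              T                F                T          F
F  F  T  F        T           T           F        T          F             F               T              F                F                T          F
F  F  F  T        T           T           F        T          F             F               T              F                F                T          F
F  F  F  F        F           F           F        T          F             F               F              T                F                T          F
Every row is F, so the formula is a contradiction.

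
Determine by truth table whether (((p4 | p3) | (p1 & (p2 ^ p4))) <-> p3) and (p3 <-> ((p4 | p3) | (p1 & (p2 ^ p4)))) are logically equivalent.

p1 | p2 | p3 | p4 | φ | ψ
-- | -- | -- | -- | - | -
0  | 0  | 0  | 0  | 1 | 1
0  | 0  | 0  | 1  | 0 | 0
0  | 0  | 1  | 0  | 1 | 1
0  | 0  | 1  | 1  | 1 | 1
0  | 1  | 0  | 0  | 1 | 1
0  | 1  | 0  | 1  | 0 | 0
0  | 1  | 1  | 0  | 1 | 1
0  | 1  | 1  | 1  | 1 | 1
1  | 0  | 0  | 0  | 1 | 1
1  | 0  | 0  | 1  | 0 | 0
1  | 0  | 1  | 0  | 1 | 1
1  | 0  | 1  | 1  | 1 | 1
1  | 1  | 0  | 0  | 0 | 0
1  | 1  | 0  | 1  | 0 | 0
1  | 1  | 1  | 0  | 1 | 1
1  | 1  | 1  | 1  | 1 | 1
The columns for φ and ψ agree on every row, so they are logically equivalent.

equivalent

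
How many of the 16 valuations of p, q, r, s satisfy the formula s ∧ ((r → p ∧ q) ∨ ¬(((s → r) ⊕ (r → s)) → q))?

p  q  r  s  |  (p ∧ q)  (r → (p ∧ q))  (s → r)  (r → s)  ((s → r) ⊕ (r → s))  (((s → r) ⊕ (r → s)) → q)  ¬(((s → r) ⊕ (r → s)) → q)  φ
1  1  1  1  |     1           1           1        1              0                       1                          0               1
1  1  1  0  |     1           1           1        0              1                       1                          0               0
1  1  0  1  |     1           1           0        1              1                       1                          0               1
1  1  0  0  |     1           1           1        1              0                       1                          0               0
1  0  1  1  |     0           0           1        1              0                       1                          0               0
1  0  1  0  |     0           0           1        0              1                       0                          1               0
1  0  0  1  |     0           1           0        1              1                       0                          1               1
1  0  0  0  |     0           1           1        1              0                       1                          0               0
0  1  1  1  |     0           0           1        1              0                       1                          0               0
0  1  1  0  |     0           0           1        0              1                       1                          0               0
0  1  0  1  |     0           1           0        1              1                       1                          0               1
0  1  0  0  |     0           1           1        1              0                       1                          0               0
0  0  1  1  |     0           0           1        1              0                       1                          0               0
0  0  1  0  |     0           0           1        0              1                       0                          1               0
0  0  0  1  |     0           1           0        1              1                       0                          1               1
0  0  0  0  |     0           1           1        1              0                       1                          0               0
The formula is true on 5 of the 16 rows.

5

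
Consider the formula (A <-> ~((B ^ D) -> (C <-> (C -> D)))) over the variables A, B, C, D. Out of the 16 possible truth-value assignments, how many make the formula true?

A | B | C | D || φ
0 | 0 | 0 | 0 || 1
0 | 0 | 0 | 1 || 0
0 | 0 | 1 | 0 || 1
0 | 0 | 1 | 1 || 1
0 | 1 | 0 | 0 || 0
0 | 1 | 0 | 1 || 1
0 | 1 | 1 | 0 || 0
0 | 1 | 1 | 1 || 1
1 | 0 | 0 | 0 || 0
1 | 0 | 0 | 1 || 1
1 | 0 | 1 | 0 || 0
1 | 0 | 1 | 1 || 0
1 | 1 | 0 | 0 || 1
1 | 1 | 0 | 1 || 0
1 | 1 | 1 | 0 || 1
1 | 1 | 1 | 1 || 0
The formula is true on 8 of the 16 rows.

8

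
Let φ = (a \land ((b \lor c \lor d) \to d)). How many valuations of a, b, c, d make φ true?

a | b | c | d || (b \lor c \lor d) | ((b \lor c \lor d) \to d) | φ
F | F | F | F ||         F         |             T             | F
F | F | F | T ||         T         |             T             | F
F | F | T | F ||         T         |             F             | F
F | F | T | T ||         T         |             T             | F
F | T | F | F ||         T         |             F             | F
F | T | F | T ||         T         |             T             | F
F | T | T | F ||         T         |             F             | F
F | T | T | T ||         T         |             T             | F
T | F | F | F ||         F         |             T             | T
T | F | F | T ||         T         |             T             | T
T | F | T | F ||         T         |             F             | F
T | F | T | T ||         T         |             T             | T
T | T | F | F ||         T         |             F             | F
T | T | F | T ||         T         |             T             | T
T | T | T | F ||         T         |             F             | F
T | T | T | T ||         T         |             T             | T
The formula is true on 5 of the 16 rows.

5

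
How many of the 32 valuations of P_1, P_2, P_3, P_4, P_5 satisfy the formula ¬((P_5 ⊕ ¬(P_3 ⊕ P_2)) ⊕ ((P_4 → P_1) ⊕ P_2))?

P_1 | P_2 | P_3 | P_4 | P_5 || φ
 0  |  0  |  0  |  0  |  0  || 1
 0  |  0  |  0  |  0  |  1  || 0
 0  |  0  |  0  |  1  |  0  || 0
 0  |  0  |  0  |  1  |  1  || 1
 0  |  0  |  1  |  0  |  0  || 0
 0  |  0  |  1  |  0  |  1  || 1
 0  |  0  |  1  |  1  |  0  || 1
 0  |  0  |  1  |  1  |  1  || 0
 0  |  1  |  0  |  0  |  0  || 1
 0  |  1  |  0  |  0  |  1  || 0
 0  |  1  |  0  |  1  |  0  || 0
 0  |  1  |  0  |  1  |  1  || 1
 0  |  1  |  1  |  0  |  0  || 0
 0  |  1  |  1  |  0  |  1  || 1
 0  |  1  |  1  |  1  |  0  || 1
 0  |  1  |  1  |  1  |  1  || 0
 1  |  0  |  0  |  0  |  0  || 1
 1  |  0  |  0  |  0  |  1  || 0
 1  |  0  |  0  |  1  |  0  || 1
 1  |  0  |  0  |  1  |  1  || 0
 1  |  0  |  1  |  0  |  0  || 0
 1  |  0  |  1  |  0  |  1  || 1
 1  |  0  |  1  |  1  |  0  || 0
 1  |  0  |  1  |  1  |  1  || 1
 1  |  1  |  0  |  0  |  0  || 1
 1  |  1  |  0  |  0  |  1  || 0
 1  |  1  |  0  |  1  |  0  || 1
 1  |  1  |  0  |  1  |  1  || 0
 1  |  1  |  1  |  0  |  0  || 0
 1  |  1  |  1  |  0  |  1  || 1
 1  |  1  |  1  |  1  |  0  || 0
 1  |  1  |  1  |  1  |  1  || 1
The formula is true on 16 of the 32 rows.

16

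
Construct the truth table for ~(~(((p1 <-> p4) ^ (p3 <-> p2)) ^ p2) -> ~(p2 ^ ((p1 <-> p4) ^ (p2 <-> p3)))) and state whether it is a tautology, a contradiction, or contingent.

contradiction

  p1  |   p2  |   p3  |   p4  ||   φ  
 True |  True |  True |  True || False
 True |  True |  True | False || False
 True |  True | False |  True || False
 True |  True | False | False || False
 True | False |  True |  True || False
 True | False |  True | False || False
 True | False | False |  True || False
 True | False | False | False || False
False |  True |  True |  True || False
False |  True |  True | False || False
False |  True | False |  True || False
False |  True | False | False || False
False | False |  True |  True || False
False | False |  True | False || False
False | False | False |  True || False
False | False | False | False || False
Every row is False, so the formula is a contradiction.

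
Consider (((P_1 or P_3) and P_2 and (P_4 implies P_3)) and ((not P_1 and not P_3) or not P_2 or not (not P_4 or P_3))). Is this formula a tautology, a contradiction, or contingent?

contradiction

P_1 | P_2 | P_3 | P_4 | (P_1 or P_3) | (P_4 implies P_3) | not P_1 | not P_3 | (not P_1 and not P_3) | not P_2 | not P_4 | (not P_4 or P_3) | not (not P_4 or P_3) | φ
--- | --- | --- | --- | ------------ | ----------------- | ------- | ------- | --------------------- | ------- | ------- | ---------------- | -------------------- | -
 T  |  T  |  T  |  T  |      T       |         T         |    F    |    F    |           F           |    F    |    F    |        T         |          F           | F
 T  |  T  |  T  |  F  |      T       |         T         |    F    |    F    |           F           |    F    |    T    |        T         |          F           | F
 T  |  T  |  F  |  T  |      T       |         F         |    F    |    T    |           F           |    F    |    F    |        F         |          T           | F
 T  |  T  |  F  |  F  |      T       |         T         |    F    |    T    |           F           |    F    |    T    |        T         |          F           | F
 T  |  F  |  T  |  T  |      T       |         T         |    F    |    F    |           F           |    T    |    F    |        T         |          F           | F
 T  |  F  |  T  |  F  |      T       |         T         |    F    |    F    |           F           |    T    |    T    |        T         |          F           | F
 T  |  F  |  F  |  T  |      T       |         F         |    F    |    T    |           F           |    T    |    F    |        F         |          T           | F
 T  |  F  |  F  |  F  |      T       |         T         |    F    |    T    |           F           |    T    |    T    |        T         |          F           | F
 F  |  T  |  T  |  T  |      T       |         T         |    T    |    F    |           F           |    F    |    F    |        T         |          F           | F
 F  |  T  |  T  |  F  |      T       |         T         |    T    |    F    |           F           |    F    |    T    |        T         |          F           | F
 F  |  T  |  F  |  T  |      F       |         F         |    T    |    T    |           T           |    F    |    F    |        F         |          T           | F
 F  |  T  |  F  |  F  |      F       |         T         |    T    |    T    |           T           |    F    |    T    |        T         |          F           | F
 F  |  F  |  T  |  T  |      T       |         T         |    T    |    F    |           F           |    T    |    F    |        T         |          F           | F
 F  |  F  |  T  |  F  |      T       |         T         |    T    |    F    |           F           |    T    |    T    |        T         |          F           | F
 F  |  F  |  F  |  T  |      F       |         F         |    T    |    T    |           T           |    T    |    F    |        F         |          T           | F
 F  |  F  |  F  |  F  |      F       |         T         |    T    |    T    |           T           |    T    |    T    |        T         |          F           | F
Every row is F, so the formula is a contradiction.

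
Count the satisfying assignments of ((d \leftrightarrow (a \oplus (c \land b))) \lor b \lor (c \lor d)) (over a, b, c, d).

a | b | c | d | (c \land b) | (a \oplus (c \land b)) | (c \lor d) | φ
- | - | - | - | ----------- | ---------------------- | ---------- | -
T | T | T | T |      T      |           F            |     T      | T
T | T | T | F |      T      |           F            |     T      | T
T | T | F | T |      F      |           T            |     T      | T
T | T | F | F |      F      |           T            |     F      | T
T | F | T | T |      F      |           T            |     T      | T
T | F | T | F |      F      |           T            |     T      | T
T | F | F | T |      F      |           T            |     T      | T
T | F | F | F |      F      |           T            |     F      | F
F | T | T | T |      T      |           T            |     T      | T
F | T | T | F |      T      |           T            |     T      | T
F | T | F | T |      F      |           F            |     T      | T
F | T | F | F |      F      |           F            |     F      | T
F | F | T | T |      F      |           F            |     T      | T
F | F | T | F |      F      |           F            |     T      | T
F | F | F | T |      F      |           F            |     T      | T
F | F | F | F |      F      |           F            |     F      | T
The formula is true on 15 of the 16 rows.

15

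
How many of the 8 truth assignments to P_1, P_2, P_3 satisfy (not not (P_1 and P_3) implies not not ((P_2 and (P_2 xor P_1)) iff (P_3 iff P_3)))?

6

P_1 | P_2 | P_3 | φ
--- | --- | --- | -
 0  |  0  |  0  | 1
 0  |  0  |  1  | 1
 0  |  1  |  0  | 1
 0  |  1  |  1  | 1
 1  |  0  |  0  | 1
 1  |  0  |  1  | 0
 1  |  1  |  0  | 1
 1  |  1  |  1  | 0
The formula is true on 6 of the 8 rows.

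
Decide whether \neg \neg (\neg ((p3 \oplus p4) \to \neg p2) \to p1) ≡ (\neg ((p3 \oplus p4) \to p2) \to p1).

not equivalent

p1 | p2 | p3 | p4 || φ | ψ
F  | F  | F  | F  || T | T
F  | F  | F  | T  || T | F
F  | F  | T  | F  || T | F
F  | F  | T  | T  || T | T
F  | T  | F  | F  || T | T
F  | T  | F  | T  || F | T
F  | T  | T  | F  || F | T
F  | T  | T  | T  || T | T
T  | F  | F  | F  || T | T
T  | F  | F  | T  || T | T
T  | F  | T  | F  || T | T
T  | F  | T  | T  || T | T
T  | T  | F  | F  || T | T
T  | T  | F  | T  || T | T
T  | T  | T  | F  || T | T
T  | T  | T  | T  || T | T
The columns differ at p1=F, p2=F, p3=F, p4=T (φ=T, ψ=F), so they are not equivalent.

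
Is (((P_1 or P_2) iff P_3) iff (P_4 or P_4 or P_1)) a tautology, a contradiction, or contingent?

contingent

P_1 | P_2 | P_3 | P_4 || (P_1 or P_2) | ((P_1 or P_2) iff P_3) | (P_4 or P_4 or P_1) | φ
 F  |  F  |  F  |  F  ||      F       |           T            |          F          | F
 F  |  F  |  F  |  T  ||      F       |           T            |          T          | T
 F  |  F  |  T  |  F  ||      F       |           F            |          F          | T
 F  |  F  |  T  |  T  ||      F       |           F            |          T          | F
 F  |  T  |  F  |  F  ||      T       |           F            |          F          | T
 F  |  T  |  F  |  T  ||      T       |           F            |          T          | F
 F  |  T  |  T  |  F  ||      T       |           T            |          F          | F
 F  |  T  |  T  |  T  ||      T       |           T            |          T          | T
 T  |  F  |  F  |  F  ||      T       |           F            |          T          | F
 T  |  F  |  F  |  T  ||      T       |           F            |          T          | F
 T  |  F  |  T  |  F  ||      T       |           T            |          T          | T
 T  |  F  |  T  |  T  ||      T       |           T            |          T          | T
 T  |  T  |  F  |  F  ||      T       |           F            |          T          | F
 T  |  T  |  F  |  T  ||      T       |           F            |          T          | F
 T  |  T  |  T  |  F  ||      T       |           T            |          T          | T
 T  |  T  |  T  |  T  ||      T       |           T            |          T          | T
8 of 16 rows are T, so the formula is contingent.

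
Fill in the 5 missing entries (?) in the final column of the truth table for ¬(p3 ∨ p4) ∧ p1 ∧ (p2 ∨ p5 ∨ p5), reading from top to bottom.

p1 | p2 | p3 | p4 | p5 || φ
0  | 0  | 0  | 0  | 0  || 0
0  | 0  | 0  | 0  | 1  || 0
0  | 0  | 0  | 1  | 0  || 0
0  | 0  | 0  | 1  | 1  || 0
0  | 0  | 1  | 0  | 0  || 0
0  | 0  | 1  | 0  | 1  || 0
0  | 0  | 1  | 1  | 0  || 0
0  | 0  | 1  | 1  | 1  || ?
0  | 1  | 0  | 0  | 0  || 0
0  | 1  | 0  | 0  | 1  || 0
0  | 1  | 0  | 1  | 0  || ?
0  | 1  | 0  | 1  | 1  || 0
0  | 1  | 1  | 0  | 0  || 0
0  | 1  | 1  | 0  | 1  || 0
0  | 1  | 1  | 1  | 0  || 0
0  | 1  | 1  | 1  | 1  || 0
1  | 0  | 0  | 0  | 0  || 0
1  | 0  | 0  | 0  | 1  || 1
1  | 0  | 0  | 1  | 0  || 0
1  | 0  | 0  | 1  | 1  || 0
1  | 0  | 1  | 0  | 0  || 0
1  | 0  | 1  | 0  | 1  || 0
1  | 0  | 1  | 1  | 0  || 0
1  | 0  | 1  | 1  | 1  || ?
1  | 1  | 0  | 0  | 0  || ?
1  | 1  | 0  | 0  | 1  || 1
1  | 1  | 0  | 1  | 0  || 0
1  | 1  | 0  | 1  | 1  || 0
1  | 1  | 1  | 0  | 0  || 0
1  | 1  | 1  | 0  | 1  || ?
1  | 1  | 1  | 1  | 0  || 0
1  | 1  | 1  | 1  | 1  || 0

0, 0, 0, 1, 0

Row p1=0, p2=0, p3=1, p4=1, p5=1: ¬(p3 ∨ p4) = 0, (p2 ∨ p5 ∨ p5) = 1, so the formula = 0.
Row p1=0, p2=1, p3=0, p4=1, p5=0: ¬(p3 ∨ p4) = 0, (p2 ∨ p5 ∨ p5) = 1, so the formula = 0.
Row p1=1, p2=0, p3=1, p4=1, p5=1: ¬(p3 ∨ p4) = 0, (p2 ∨ p5 ∨ p5) = 1, so the formula = 0.
Row p1=1, p2=1, p3=0, p4=0, p5=0: ¬(p3 ∨ p4) = 1, (p2 ∨ p5 ∨ p5) = 1, so the formula = 1.
Row p1=1, p2=1, p3=1, p4=0, p5=1: ¬(p3 ∨ p4) = 0, (p2 ∨ p5 ∨ p5) = 1, so the formula = 0.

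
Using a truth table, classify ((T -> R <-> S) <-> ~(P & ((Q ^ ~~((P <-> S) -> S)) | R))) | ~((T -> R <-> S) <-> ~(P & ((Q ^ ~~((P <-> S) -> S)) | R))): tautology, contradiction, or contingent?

tautology

P | Q | R | S | T | φ
- | - | - | - | - | -
F | F | F | F | F | T
F | F | F | F | T | T
F | F | F | T | F | T
F | F | F | T | T | T
F | F | T | F | F | T
F | F | T | F | T | T
F | F | T | T | F | T
F | F | T | T | T | T
F | T | F | F | F | T
F | T | F | F | T | T
F | T | F | T | F | T
F | T | F | T | T | T
F | T | T | F | F | T
F | T | T | F | T | T
F | T | T | T | F | T
F | T | T | T | T | T
T | F | F | F | F | T
T | F | F | F | T | T
T | F | F | T | F | T
T | F | F | T | T | T
T | F | T | F | F | T
T | F | T | F | T | T
T | F | T | T | F | T
T | F | T | T | T | T
T | T | F | F | F | T
T | T | F | F | T | T
T | T | F | T | F | T
T | T | F | T | T | T
T | T | T | F | F | T
T | T | T | F | T | T
T | T | T | T | F | T
T | T | T | T | T | T
Every row is T, so the formula is a tautology.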